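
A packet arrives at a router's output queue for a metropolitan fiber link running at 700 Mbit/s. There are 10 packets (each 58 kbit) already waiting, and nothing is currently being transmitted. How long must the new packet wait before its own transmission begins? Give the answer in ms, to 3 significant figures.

0.829 ms

Each queued packet: L/R = 58000/700000000 = 0.0828571 ms.
10 queued → 0.828571 ms.
Queuing delay = 0.829 ms.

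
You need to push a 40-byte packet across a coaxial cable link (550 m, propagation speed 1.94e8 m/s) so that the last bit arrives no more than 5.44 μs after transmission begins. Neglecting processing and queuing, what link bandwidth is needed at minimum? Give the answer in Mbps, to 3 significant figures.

L = 320 bits.
Propagation delay = 550 / 194000000 = 2.83505 μs.
Transmission budget = 5.44 − 2.83505 = 2.60495 μs.
R ≥ L / t_tx = 320 bits / 2.60495e-06 s = 123 Mbps.

123 Mbps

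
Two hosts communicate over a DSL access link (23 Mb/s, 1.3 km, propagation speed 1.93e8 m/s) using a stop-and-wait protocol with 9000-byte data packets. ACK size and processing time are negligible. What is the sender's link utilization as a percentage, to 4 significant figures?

t_tx = L/R = 72000/23000000 = 0.00313043 s.
t_prop = 1300/193000000 = 6.73575e-06 s; RTT = 1.34715e-05 s.
Cycle = t_tx + RTT = 0.00314391 s.
Utilization = t_tx / cycle = 0.00313043/0.00314391 = 99.57 %.

99.57 %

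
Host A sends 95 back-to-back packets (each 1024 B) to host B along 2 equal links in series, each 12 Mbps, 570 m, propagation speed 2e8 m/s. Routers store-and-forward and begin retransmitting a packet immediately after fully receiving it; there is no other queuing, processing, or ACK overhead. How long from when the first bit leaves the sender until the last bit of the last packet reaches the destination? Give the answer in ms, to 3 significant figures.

65.5 ms

Per-hop transmission t_tx = L/R = 8192/12000000 = 0.682667 ms.
Per-hop propagation t_prop = 570/200000000 = 0.00285 ms.
Pipeline fill: first packet needs 2·t_tx to clear all hops; remaining 94 packets each add one t_tx.
Total = (2+95-1)·t_tx + 2·t_prop = 96·0.682667 + 2·0.00285 = 65.5 ms.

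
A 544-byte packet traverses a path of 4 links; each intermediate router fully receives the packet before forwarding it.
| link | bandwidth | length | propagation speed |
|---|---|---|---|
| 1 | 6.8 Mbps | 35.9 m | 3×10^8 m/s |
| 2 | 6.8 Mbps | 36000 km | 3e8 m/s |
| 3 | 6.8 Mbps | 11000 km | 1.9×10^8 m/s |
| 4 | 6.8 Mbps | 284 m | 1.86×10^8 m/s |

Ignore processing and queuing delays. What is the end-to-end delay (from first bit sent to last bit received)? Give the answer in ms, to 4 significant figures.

L = 544 × 8 = 4352 bits.
Transmission delay per hop = L/R = 4352/6800000 = 0.64 ms; 4 hops → 2.56 ms.
Propagation delays (d/s per hop): 0.000119667, 120, 57.8947, 0.00152688 ms; sum = 177.896 ms.
End-to-end = 180.5 ms.

180.5 ms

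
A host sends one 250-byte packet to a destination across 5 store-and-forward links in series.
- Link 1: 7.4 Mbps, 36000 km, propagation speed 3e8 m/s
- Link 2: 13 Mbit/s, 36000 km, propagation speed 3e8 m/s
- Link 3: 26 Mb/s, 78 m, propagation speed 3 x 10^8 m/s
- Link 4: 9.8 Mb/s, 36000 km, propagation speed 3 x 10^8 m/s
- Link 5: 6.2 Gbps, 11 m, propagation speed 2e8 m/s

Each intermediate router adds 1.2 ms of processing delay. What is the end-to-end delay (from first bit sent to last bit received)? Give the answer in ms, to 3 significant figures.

L = 250 × 8 = 2000 bits.
Transmission delays (L/R per hop): 0.27027, 0.153846, 0.0769231, 0.204082, 0.000322581 ms; sum = 0.705444 ms.
Propagation delays (d/s per hop): 120, 120, 0.00026, 120, 5.5e-05 ms; sum = 360 ms.
Processing at 4 router(s): 4 × 1.2 ms = 4.8 ms.
End-to-end = 366 ms.

366 ms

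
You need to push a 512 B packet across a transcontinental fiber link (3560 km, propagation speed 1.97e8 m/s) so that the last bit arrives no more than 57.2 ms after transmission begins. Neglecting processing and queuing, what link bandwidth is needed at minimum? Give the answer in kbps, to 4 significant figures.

104.7 kbps

L = 4096 bits.
Propagation delay = 3560000 / 197000000 = 18.0711 ms.
Transmission budget = 57.2 − 18.0711 = 39.1289 ms.
R ≥ L / t_tx = 4096 bits / 0.0391289 s = 104.7 kbps.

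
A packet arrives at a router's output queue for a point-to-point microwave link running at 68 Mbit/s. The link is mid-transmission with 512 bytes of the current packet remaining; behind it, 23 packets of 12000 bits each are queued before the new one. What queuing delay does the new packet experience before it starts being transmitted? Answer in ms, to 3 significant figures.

4.12 ms

Each queued packet: L/R = 12000/68000000 = 0.176471 ms.
23 queued → 4.05882 ms.
Plus remaining 4096 bits of current packet: 0.0602353 ms.
Queuing delay = 4.12 ms.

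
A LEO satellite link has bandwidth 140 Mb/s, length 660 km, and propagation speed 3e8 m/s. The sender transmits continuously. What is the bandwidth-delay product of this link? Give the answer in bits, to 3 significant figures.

308000 bits

Propagation delay = 660000 / 300000000 = 0.0022 s.
BDP = R × t_prop = 140000000 × 0.0022 = 308000 bits.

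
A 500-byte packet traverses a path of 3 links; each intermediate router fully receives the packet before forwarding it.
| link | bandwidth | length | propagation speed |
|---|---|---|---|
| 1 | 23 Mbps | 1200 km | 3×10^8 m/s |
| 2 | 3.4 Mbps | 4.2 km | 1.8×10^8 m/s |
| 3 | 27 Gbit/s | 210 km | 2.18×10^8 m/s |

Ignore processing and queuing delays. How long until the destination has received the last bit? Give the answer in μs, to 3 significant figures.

6340 μs

L = 500 × 8 = 4000 bits.
Transmission delays (L/R per hop): 173.913, 1176.47, 0.148148 μs; sum = 1350.53 μs.
Propagation delays (d/s per hop): 4000, 23.3333, 963.303 μs; sum = 4986.64 μs.
End-to-end = 6340 μs.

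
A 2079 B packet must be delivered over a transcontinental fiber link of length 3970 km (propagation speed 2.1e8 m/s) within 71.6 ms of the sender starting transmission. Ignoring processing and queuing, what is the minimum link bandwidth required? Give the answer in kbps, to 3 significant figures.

316 kbps

L = 16632 bits.
Propagation delay = 3970000 / 210000000 = 18.9048 ms.
Transmission budget = 71.6 − 18.9048 = 52.6952 ms.
R ≥ L / t_tx = 16632 bits / 0.0526952 s = 316 kbps.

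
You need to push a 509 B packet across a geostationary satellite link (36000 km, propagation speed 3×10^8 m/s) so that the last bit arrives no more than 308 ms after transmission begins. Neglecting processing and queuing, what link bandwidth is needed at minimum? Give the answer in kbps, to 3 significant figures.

21.7 kbps

L = 4072 bits.
Propagation delay = 36000000 / 300000000 = 120 ms.
Transmission budget = 308 − 120 = 188 ms.
R ≥ L / t_tx = 4072 bits / 0.188 s = 21.7 kbps.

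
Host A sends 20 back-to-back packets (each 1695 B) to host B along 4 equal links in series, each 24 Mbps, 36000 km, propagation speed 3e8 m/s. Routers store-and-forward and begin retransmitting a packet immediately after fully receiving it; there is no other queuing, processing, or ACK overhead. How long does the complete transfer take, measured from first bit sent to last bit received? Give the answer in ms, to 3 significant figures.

493 ms

Per-hop transmission t_tx = L/R = 13560/24000000 = 0.565 ms.
Per-hop propagation t_prop = 36000000/300000000 = 120 ms.
Pipeline fill: first packet needs 4·t_tx to clear all hops; remaining 19 packets each add one t_tx.
Total = (4+20-1)·t_tx + 4·t_prop = 23·0.565 + 4·120 = 493 ms.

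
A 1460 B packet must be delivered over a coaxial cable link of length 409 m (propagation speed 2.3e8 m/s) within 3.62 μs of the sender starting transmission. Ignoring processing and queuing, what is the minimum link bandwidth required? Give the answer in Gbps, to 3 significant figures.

L = 11680 bits.
Propagation delay = 409 / 2.3e+08 = 1.77826 μs.
Transmission budget = 3.62 − 1.77826 = 1.84174 μs.
R ≥ L / t_tx = 11680 bits / 1.84174e-06 s = 6.34 Gbps.

6.34 Gbps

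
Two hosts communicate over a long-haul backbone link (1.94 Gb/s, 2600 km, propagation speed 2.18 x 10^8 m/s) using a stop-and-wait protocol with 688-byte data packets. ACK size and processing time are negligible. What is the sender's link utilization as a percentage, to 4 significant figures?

0.01189 %

t_tx = L/R = 5504/1940000000 = 2.83711e-06 s.
t_prop = 2600000/2.18e+08 = 0.0119266 s; RTT = 0.0238532 s.
Cycle = t_tx + RTT = 0.023856 s.
Utilization = t_tx / cycle = 2.83711e-06/0.023856 = 0.01189 %.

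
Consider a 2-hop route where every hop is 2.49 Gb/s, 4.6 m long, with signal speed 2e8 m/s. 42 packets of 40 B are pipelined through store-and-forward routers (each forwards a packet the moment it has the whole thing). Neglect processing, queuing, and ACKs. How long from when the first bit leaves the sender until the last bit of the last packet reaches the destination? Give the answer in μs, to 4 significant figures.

5.572 μs

Per-hop transmission t_tx = L/R = 320/2490000000 = 0.128514 μs.
Per-hop propagation t_prop = 4.6/200000000 = 0.023 μs.
Pipeline fill: first packet needs 2·t_tx to clear all hops; remaining 41 packets each add one t_tx.
Total = (2+42-1)·t_tx + 2·t_prop = 43·0.128514 + 2·0.023 = 5.572 μs.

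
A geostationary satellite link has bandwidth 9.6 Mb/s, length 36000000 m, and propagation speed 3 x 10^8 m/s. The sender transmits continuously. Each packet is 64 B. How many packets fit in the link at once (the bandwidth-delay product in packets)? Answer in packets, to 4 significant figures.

Propagation delay = 36000000 / 300000000 = 0.12 s.
BDP = R × t_prop = 9600000 × 0.12 = 1152000 bits.
In packets of 512 bits: 2250 packets.

2250 packets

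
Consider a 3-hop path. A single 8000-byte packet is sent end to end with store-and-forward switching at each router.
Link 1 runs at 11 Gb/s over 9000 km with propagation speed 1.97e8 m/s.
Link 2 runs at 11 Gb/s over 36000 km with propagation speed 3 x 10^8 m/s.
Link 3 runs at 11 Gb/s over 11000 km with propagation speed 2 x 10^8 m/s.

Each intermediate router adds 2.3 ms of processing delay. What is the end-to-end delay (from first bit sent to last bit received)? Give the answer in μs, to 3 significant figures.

L = 8000 × 8 = 64000 bits.
Transmission delay per hop = L/R = 64000/11000000000 = 5.81818 μs; 3 hops → 17.4545 μs.
Propagation delays (d/s per hop): 45685.3, 120000, 55000 μs; sum = 220685 μs.
Processing at 2 router(s): 2 × 2.3 ms = 4600 μs.
End-to-end = 225000 μs.

225000 μs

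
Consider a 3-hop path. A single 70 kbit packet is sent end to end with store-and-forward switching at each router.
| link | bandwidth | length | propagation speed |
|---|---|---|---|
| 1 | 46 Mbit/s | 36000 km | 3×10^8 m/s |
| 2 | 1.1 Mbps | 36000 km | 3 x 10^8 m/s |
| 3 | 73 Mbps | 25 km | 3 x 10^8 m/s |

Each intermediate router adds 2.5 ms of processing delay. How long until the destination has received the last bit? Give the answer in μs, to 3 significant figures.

311000 μs

L = 70000 bits.
Transmission delays (L/R per hop): 1521.74, 63636.4, 958.904 μs; sum = 66117 μs.
Propagation delays (d/s per hop): 120000, 120000, 83.3333 μs; sum = 240083 μs.
Processing at 2 router(s): 2 × 2.5 ms = 5000 μs.
End-to-end = 311000 μs.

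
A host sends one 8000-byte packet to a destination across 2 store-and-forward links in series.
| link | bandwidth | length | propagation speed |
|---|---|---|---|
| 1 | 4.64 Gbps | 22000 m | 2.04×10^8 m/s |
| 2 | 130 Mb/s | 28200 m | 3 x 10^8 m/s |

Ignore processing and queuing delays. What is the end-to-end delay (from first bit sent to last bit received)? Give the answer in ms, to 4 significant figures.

L = 8000 × 8 = 64000 bits.
Transmission delays (L/R per hop): 0.0137931, 0.492308 ms; sum = 0.506101 ms.
Propagation delays (d/s per hop): 0.107843, 0.094 ms; sum = 0.201843 ms.
End-to-end = 0.7079 ms.

0.7079 ms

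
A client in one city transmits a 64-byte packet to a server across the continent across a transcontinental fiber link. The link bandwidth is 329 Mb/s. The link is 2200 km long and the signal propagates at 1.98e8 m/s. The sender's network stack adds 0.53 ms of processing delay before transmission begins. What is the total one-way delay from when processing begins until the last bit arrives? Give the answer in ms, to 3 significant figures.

11.6 ms

L = 64 × 8 = 512 bits.
Transmission delay = L/R = 512 / 329000000 = 0.00155623 ms.
Propagation delay = d/s = 2200000 m / 198000000 m/s = 11.1111 ms.
Plus processing delay 0.53 ms = 0.53 ms.
Total = 11.6 ms.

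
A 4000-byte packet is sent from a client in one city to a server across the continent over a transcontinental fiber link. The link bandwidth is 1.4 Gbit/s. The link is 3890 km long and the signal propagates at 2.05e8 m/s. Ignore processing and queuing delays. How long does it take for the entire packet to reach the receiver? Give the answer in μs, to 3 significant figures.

19000 μs

L = 4000 × 8 = 32000 bits.
Transmission delay = L/R = 32000 / 1400000000 = 22.8571 μs.
Propagation delay = d/s = 3890000 m / 2.05e+08 m/s = 18975.6 μs.
Total = 19000 μs.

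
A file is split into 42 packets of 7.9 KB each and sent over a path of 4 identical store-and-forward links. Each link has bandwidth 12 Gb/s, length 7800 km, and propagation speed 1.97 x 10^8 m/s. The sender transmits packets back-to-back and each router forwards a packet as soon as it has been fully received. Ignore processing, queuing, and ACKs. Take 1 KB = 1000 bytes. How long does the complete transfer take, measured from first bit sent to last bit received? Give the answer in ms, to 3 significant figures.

159 ms

Per-hop transmission t_tx = L/R = 63200/12000000000 = 0.00526667 ms.
Per-hop propagation t_prop = 7800000/197000000 = 39.5939 ms.
Pipeline fill: first packet needs 4·t_tx to clear all hops; remaining 41 packets each add one t_tx.
Total = (4+42-1)·t_tx + 4·t_prop = 45·0.00526667 + 4·39.5939 = 159 ms.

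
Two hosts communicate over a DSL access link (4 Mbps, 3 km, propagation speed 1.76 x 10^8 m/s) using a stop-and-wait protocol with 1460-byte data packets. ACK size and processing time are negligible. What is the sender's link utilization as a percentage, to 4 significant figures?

98.85 %

t_tx = L/R = 11680/4000000 = 0.00292 s.
t_prop = 3000/176000000 = 1.70455e-05 s; RTT = 3.40909e-05 s.
Cycle = t_tx + RTT = 0.00295409 s.
Utilization = t_tx / cycle = 0.00292/0.00295409 = 98.85 %.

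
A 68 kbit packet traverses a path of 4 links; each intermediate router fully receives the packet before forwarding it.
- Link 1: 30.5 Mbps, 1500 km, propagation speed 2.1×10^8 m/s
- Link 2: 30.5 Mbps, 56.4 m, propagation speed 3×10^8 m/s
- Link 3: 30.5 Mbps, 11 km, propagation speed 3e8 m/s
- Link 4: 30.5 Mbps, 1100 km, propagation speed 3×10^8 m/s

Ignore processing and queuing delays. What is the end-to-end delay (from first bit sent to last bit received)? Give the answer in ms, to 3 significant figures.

19.8 ms

L = 68000 bits.
Transmission delay per hop = L/R = 68000/30500000 = 2.22951 ms; 4 hops → 8.91803 ms.
Propagation delays (d/s per hop): 7.14286, 0.000188, 0.0366667, 3.66667 ms; sum = 10.8464 ms.
End-to-end = 19.8 ms.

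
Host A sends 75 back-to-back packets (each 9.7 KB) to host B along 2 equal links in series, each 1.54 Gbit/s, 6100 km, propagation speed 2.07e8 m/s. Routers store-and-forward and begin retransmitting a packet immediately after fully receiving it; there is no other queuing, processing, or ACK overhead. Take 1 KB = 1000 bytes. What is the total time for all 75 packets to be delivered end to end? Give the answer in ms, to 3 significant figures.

62.8 ms

Per-hop transmission t_tx = L/R = 77600/1540000000 = 0.0503896 ms.
Per-hop propagation t_prop = 6100000/2.07e+08 = 29.4686 ms.
Pipeline fill: first packet needs 2·t_tx to clear all hops; remaining 74 packets each add one t_tx.
Total = (2+75-1)·t_tx + 2·t_prop = 76·0.0503896 + 2·29.4686 = 62.8 ms.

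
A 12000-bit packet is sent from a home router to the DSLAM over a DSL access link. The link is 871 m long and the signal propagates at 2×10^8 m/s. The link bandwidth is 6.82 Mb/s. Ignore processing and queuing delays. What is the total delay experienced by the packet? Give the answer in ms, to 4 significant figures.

1.764 ms

Transmission delay = L/R = 12000 / 6820000 = 1.75953 ms.
Propagation delay = d/s = 871 m / 200000000 m/s = 0.004355 ms.
Total = 1.764 ms.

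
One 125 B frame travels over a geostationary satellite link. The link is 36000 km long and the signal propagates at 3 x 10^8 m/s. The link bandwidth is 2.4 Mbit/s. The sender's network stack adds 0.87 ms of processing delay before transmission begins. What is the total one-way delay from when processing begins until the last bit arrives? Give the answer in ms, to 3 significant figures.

121 ms

L = 125 × 8 = 1000 bits.
Transmission delay = L/R = 1000 / 2400000 = 0.416667 ms.
Propagation delay = d/s = 36000000 m / 300000000 m/s = 120 ms.
Plus processing delay 0.87 ms = 0.87 ms.
Total = 121 ms.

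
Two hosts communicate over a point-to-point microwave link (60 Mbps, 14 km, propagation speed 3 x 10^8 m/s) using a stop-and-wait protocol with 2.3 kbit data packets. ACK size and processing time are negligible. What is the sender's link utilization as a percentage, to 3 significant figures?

29.1 %

t_tx = L/R = 2300/60000000 = 3.83333e-05 s.
t_prop = 14000/300000000 = 4.66667e-05 s; RTT = 9.33333e-05 s.
Cycle = t_tx + RTT = 0.000131667 s.
Utilization = t_tx / cycle = 3.83333e-05/0.000131667 = 29.1 %.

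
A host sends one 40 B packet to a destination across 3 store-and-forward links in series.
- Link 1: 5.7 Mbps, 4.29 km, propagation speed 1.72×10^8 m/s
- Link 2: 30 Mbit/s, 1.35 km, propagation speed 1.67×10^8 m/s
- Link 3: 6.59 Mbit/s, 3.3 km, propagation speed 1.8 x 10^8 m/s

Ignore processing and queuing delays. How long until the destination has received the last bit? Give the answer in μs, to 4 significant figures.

166.7 μs

L = 40 × 8 = 320 bits.
Transmission delays (L/R per hop): 56.1404, 10.6667, 48.5584 μs; sum = 115.365 μs.
Propagation delays (d/s per hop): 24.9419, 8.08383, 18.3333 μs; sum = 51.359 μs.
End-to-end = 166.7 μs.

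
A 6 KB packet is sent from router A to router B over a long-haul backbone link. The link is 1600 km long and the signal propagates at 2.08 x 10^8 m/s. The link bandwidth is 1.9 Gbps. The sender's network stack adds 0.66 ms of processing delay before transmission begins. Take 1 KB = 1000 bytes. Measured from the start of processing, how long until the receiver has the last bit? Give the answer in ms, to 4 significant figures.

L = 48000 bits.
Transmission delay = L/R = 48000 / 1900000000 = 0.0252632 ms.
Propagation delay = d/s = 1600000 m / 208000000 m/s = 7.69231 ms.
Plus processing delay 0.66 ms = 0.66 ms.
Total = 8.378 ms.

8.378 ms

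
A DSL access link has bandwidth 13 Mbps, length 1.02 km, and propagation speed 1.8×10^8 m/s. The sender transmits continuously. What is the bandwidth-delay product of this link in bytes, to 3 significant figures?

9.21 bytes

Propagation delay = 1020 / 180000000 = 5.66667e-06 s.
BDP = R × t_prop = 13000000 × 5.66667e-06 = 73.6667 bits.
In bytes: 73.6667/8 = 9.21 bytes.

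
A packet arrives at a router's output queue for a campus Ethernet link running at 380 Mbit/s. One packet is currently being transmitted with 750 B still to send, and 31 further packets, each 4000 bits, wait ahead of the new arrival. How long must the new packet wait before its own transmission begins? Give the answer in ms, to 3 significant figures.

0.342 ms

Each queued packet: L/R = 4000/380000000 = 0.0105263 ms.
31 queued → 0.326316 ms.
Plus remaining 6000 bits of current packet: 0.0157895 ms.
Queuing delay = 0.342 ms.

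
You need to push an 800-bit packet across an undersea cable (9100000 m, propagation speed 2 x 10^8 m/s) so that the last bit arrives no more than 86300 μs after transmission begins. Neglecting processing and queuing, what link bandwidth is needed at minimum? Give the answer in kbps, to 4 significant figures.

Propagation delay = 9100000 / 200000000 = 45500 μs.
Transmission budget = 86300 − 45500 = 40800 μs.
R ≥ L / t_tx = 800 bits / 0.0408 s = 19.61 kbps.

19.61 kbps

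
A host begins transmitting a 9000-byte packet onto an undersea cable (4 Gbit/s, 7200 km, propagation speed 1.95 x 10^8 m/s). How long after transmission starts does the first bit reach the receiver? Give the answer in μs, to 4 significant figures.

First bit experiences only propagation delay: d/s = 7200000/195000000 = 36920 μs.

36920 μs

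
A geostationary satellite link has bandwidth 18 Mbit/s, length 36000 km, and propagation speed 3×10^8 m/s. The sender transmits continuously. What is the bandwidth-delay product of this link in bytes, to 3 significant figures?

270000 bytes

Propagation delay = 36000000 / 300000000 = 0.12 s.
BDP = R × t_prop = 18000000 × 0.12 = 2160000 bits.
In bytes: 2160000/8 = 270000 bytes.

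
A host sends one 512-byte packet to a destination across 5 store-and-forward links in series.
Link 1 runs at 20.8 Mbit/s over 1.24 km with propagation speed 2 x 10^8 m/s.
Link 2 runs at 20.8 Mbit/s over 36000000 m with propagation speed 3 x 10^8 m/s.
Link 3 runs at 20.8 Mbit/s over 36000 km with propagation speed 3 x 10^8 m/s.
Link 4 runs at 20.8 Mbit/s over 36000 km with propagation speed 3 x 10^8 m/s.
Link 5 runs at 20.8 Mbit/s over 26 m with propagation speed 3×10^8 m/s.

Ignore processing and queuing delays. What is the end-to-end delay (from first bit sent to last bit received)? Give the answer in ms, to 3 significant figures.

361 ms

L = 512 × 8 = 4096 bits.
Transmission delay per hop = L/R = 4096/20800000 = 0.196923 ms; 5 hops → 0.984615 ms.
Propagation delays (d/s per hop): 0.0062, 120, 120, 120, 8.66667e-05 ms; sum = 360.006 ms.
End-to-end = 361 ms.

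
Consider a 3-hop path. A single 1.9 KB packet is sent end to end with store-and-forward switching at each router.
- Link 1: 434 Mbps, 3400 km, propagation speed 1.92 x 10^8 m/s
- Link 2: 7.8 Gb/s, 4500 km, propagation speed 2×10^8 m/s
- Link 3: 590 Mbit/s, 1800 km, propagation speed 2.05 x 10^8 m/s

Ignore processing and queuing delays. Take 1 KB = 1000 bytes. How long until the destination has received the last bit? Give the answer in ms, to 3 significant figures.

L = 15200 bits.
Transmission delays (L/R per hop): 0.035023, 0.00194872, 0.0257627 ms; sum = 0.0627345 ms.
Propagation delays (d/s per hop): 17.7083, 22.5, 8.78049 ms; sum = 48.9888 ms.
End-to-end = 49.1 ms.

49.1 ms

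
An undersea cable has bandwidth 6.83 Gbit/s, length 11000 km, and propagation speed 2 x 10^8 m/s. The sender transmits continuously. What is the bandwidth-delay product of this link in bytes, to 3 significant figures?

Propagation delay = 11000000 / 200000000 = 0.055 s.
BDP = R × t_prop = 6830000000 × 0.055 = 375650000 bits.
In bytes: 375650000/8 = 47000000 bytes.

47000000 bytes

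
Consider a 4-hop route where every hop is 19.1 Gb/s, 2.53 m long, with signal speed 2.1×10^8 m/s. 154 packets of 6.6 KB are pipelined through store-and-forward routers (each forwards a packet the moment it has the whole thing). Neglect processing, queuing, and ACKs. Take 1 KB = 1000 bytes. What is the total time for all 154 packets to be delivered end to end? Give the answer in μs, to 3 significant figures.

434 μs

Per-hop transmission t_tx = L/R = 52800/19100000000 = 2.7644 μs.
Per-hop propagation t_prop = 2.53/210000000 = 0.0120476 μs.
Pipeline fill: first packet needs 4·t_tx to clear all hops; remaining 153 packets each add one t_tx.
Total = (4+154-1)·t_tx + 4·t_prop = 157·2.7644 + 4·0.0120476 = 434 μs.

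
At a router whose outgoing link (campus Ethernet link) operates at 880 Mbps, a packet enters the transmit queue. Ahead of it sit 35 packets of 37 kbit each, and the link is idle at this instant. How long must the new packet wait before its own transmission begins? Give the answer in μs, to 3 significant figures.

1470 μs

Each queued packet: L/R = 37000/880000000 = 42.0455 μs.
35 queued → 1471.59 μs.
Queuing delay = 1470 μs.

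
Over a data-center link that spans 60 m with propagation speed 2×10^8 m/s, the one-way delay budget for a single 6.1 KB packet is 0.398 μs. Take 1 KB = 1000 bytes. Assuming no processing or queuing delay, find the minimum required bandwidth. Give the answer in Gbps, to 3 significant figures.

498 Gbps

L = 48800 bits.
Propagation delay = 60 / 200000000 = 0.3 μs.
Transmission budget = 0.398 − 0.3 = 0.098 μs.
R ≥ L / t_tx = 48800 bits / 9.8e-08 s = 498 Gbps.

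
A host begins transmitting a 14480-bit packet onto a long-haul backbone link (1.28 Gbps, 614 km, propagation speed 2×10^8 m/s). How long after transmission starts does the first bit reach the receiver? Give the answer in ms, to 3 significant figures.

First bit experiences only propagation delay: d/s = 614000/200000000 = 3.07 ms.

3.07 ms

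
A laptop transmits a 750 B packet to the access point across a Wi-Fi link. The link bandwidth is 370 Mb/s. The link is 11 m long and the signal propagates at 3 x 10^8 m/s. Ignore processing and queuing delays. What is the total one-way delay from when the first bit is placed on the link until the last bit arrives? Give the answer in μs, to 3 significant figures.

16.3 μs

L = 750 × 8 = 6000 bits.
Transmission delay = L/R = 6000 / 370000000 = 16.2162 μs.
Propagation delay = d/s = 11 m / 300000000 m/s = 0.0366667 μs.
Total = 16.3 μs.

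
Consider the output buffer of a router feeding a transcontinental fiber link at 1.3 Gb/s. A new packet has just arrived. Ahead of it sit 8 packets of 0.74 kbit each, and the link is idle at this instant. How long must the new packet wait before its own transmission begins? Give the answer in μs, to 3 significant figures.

4.55 μs

Each queued packet: L/R = 740/1300000000 = 0.569231 μs.
8 queued → 4.55385 μs.
Queuing delay = 4.55 μs.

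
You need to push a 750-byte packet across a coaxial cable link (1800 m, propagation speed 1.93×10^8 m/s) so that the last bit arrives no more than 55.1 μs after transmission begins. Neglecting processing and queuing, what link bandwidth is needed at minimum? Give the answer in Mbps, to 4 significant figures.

131.1 Mbps

L = 6000 bits.
Propagation delay = 1800 / 193000000 = 9.32642 μs.
Transmission budget = 55.1 − 9.32642 = 45.7736 μs.
R ≥ L / t_tx = 6000 bits / 4.57736e-05 s = 131.1 Mbps.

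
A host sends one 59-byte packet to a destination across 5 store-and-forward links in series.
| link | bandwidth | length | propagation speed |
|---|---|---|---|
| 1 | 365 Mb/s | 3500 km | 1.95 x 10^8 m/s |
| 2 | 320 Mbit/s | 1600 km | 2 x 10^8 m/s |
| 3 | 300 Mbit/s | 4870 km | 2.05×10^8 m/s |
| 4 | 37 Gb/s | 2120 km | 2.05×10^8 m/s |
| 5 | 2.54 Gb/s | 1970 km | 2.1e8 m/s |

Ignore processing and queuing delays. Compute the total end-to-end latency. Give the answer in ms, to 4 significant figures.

L = 59 × 8 = 472 bits.
Transmission delays (L/R per hop): 0.00129315, 0.001475, 0.00157333, 1.27568e-05, 0.000185827 ms; sum = 0.00454007 ms.
Propagation delays (d/s per hop): 17.9487, 8, 23.7561, 10.3415, 9.38095 ms; sum = 69.4272 ms.
End-to-end = 69.43 ms.

69.43 ms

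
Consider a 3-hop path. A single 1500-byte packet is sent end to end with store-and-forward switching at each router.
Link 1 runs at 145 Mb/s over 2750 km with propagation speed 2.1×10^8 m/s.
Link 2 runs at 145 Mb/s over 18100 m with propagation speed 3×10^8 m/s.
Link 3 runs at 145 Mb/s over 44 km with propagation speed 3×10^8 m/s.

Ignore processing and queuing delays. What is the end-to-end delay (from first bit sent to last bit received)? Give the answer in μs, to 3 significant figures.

L = 1500 × 8 = 12000 bits.
Transmission delay per hop = L/R = 12000/145000000 = 82.7586 μs; 3 hops → 248.276 μs.
Propagation delays (d/s per hop): 13095.2, 60.3333, 146.667 μs; sum = 13302.2 μs.
End-to-end = 13600 μs.

13600 μs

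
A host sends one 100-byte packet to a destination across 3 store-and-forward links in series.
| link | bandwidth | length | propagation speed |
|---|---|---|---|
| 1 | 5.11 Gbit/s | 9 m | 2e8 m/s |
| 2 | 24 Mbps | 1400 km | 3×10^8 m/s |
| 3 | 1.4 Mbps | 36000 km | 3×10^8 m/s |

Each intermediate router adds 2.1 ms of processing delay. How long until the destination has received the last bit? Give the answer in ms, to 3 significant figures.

129 ms

L = 100 × 8 = 800 bits.
Transmission delays (L/R per hop): 0.000156556, 0.0333333, 0.571429 ms; sum = 0.604918 ms.
Propagation delays (d/s per hop): 4.5e-05, 4.66667, 120 ms; sum = 124.667 ms.
Processing at 2 router(s): 2 × 2.1 ms = 4.2 ms.
End-to-end = 129 ms.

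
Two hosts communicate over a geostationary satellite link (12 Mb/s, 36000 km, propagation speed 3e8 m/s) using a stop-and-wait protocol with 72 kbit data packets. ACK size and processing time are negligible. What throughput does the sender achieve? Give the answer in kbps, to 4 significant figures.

292.7 kbps

t_tx = L/R = 72000/12000000 = 0.006 s.
t_prop = 36000000/300000000 = 0.12 s; RTT = 0.24 s.
Cycle = t_tx + RTT = 0.246 s.
Throughput = L / cycle = 72000 / 0.246 = 292.7 kbps.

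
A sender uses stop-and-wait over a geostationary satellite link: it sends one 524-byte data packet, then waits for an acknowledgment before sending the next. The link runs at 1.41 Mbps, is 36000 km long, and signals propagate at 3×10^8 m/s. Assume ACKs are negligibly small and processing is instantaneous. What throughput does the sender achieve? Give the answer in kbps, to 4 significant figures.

17.25 kbps

t_tx = L/R = 4192/1410000 = 0.00297305 s.
t_prop = 36000000/300000000 = 0.12 s; RTT = 0.24 s.
Cycle = t_tx + RTT = 0.242973 s.
Throughput = L / cycle = 4192 / 0.242973 = 17.25 kbps.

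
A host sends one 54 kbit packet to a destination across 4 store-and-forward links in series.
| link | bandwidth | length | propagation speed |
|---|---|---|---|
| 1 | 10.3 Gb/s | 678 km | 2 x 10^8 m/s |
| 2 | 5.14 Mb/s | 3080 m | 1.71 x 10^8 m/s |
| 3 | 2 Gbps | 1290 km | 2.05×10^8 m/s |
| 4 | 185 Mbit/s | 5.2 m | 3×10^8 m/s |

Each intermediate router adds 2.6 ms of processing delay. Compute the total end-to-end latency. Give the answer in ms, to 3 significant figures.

28.3 ms

L = 54000 bits.
Transmission delays (L/R per hop): 0.00524272, 10.5058, 0.027, 0.291892 ms; sum = 10.83 ms.
Propagation delays (d/s per hop): 3.39, 0.0180117, 6.29268, 1.73333e-05 ms; sum = 9.70071 ms.
Processing at 3 router(s): 3 × 2.6 ms = 7.8 ms.
End-to-end = 28.3 ms.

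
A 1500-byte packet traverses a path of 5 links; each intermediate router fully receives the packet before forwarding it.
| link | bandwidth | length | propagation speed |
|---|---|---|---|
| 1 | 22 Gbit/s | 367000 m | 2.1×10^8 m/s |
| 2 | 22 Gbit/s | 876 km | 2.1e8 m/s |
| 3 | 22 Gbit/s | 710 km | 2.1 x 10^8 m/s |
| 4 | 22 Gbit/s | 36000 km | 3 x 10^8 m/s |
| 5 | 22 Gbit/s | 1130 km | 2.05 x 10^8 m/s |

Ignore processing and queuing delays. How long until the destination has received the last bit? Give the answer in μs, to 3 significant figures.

L = 1500 × 8 = 12000 bits.
Transmission delay per hop = L/R = 12000/22000000000 = 0.545455 μs; 5 hops → 2.72727 μs.
Propagation delays (d/s per hop): 1747.62, 4171.43, 3380.95, 120000, 5512.2 μs; sum = 134812 μs.
End-to-end = 135000 μs.

135000 μs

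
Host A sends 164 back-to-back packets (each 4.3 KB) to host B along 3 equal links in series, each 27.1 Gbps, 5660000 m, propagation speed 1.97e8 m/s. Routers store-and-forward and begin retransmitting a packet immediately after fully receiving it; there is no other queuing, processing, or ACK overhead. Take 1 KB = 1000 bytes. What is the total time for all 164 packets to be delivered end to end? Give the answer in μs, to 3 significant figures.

Per-hop transmission t_tx = L/R = 34400/27100000000 = 1.26937 μs.
Per-hop propagation t_prop = 5660000/197000000 = 28731 μs.
Pipeline fill: first packet needs 3·t_tx to clear all hops; remaining 163 packets each add one t_tx.
Total = (3+164-1)·t_tx + 3·t_prop = 166·1.26937 + 3·28731 = 86400 μs.

86400 μs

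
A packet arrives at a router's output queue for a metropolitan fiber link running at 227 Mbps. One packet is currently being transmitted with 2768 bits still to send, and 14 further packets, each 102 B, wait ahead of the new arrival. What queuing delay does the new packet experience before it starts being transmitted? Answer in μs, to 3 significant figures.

Each queued packet: L/R = 816/227000000 = 3.59471 μs.
14 queued → 50.326 μs.
Plus remaining 2768 bits of current packet: 12.1938 μs.
Queuing delay = 62.5 μs.

62.5 μs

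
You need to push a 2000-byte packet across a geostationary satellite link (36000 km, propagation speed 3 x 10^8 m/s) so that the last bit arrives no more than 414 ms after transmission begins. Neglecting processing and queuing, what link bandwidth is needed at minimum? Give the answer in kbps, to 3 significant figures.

54.4 kbps

L = 16000 bits.
Propagation delay = 36000000 / 300000000 = 120 ms.
Transmission budget = 414 − 120 = 294 ms.
R ≥ L / t_tx = 16000 bits / 0.294 s = 54.4 kbps.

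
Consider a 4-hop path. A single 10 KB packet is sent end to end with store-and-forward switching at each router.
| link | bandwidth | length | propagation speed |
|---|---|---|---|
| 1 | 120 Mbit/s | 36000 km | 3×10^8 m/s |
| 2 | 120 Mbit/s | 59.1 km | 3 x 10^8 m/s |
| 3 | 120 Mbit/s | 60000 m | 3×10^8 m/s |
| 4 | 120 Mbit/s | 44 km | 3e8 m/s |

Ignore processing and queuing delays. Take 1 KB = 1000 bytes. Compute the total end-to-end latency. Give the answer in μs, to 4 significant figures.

L = 80000 bits.
Transmission delay per hop = L/R = 80000/120000000 = 666.667 μs; 4 hops → 2666.67 μs.
Propagation delays (d/s per hop): 120000, 197, 200, 146.667 μs; sum = 120544 μs.
End-to-end = 123200 μs.

123200 μs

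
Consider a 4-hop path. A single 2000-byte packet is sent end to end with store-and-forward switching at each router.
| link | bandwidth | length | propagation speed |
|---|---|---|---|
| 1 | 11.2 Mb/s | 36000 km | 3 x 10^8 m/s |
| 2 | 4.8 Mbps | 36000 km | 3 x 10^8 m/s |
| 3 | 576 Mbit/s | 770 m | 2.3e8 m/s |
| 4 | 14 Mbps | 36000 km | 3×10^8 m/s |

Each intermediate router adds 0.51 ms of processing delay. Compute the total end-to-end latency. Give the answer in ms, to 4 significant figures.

367.5 ms

L = 2000 × 8 = 16000 bits.
Transmission delays (L/R per hop): 1.42857, 3.33333, 0.0277778, 1.14286 ms; sum = 5.93254 ms.
Propagation delays (d/s per hop): 120, 120, 0.00334783, 120 ms; sum = 360.003 ms.
Processing at 3 router(s): 3 × 0.51 ms = 1.53 ms.
End-to-end = 367.5 ms.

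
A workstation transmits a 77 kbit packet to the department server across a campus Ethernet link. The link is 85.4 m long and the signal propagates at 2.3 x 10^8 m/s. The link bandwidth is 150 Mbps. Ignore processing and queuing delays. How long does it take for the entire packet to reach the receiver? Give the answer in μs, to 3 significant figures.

L = 77000 bits.
Transmission delay = L/R = 77000 / 150000000 = 513.333 μs.
Propagation delay = d/s = 85.4 m / 2.3e+08 m/s = 0.371304 μs.
Total = 514 μs.

514 μs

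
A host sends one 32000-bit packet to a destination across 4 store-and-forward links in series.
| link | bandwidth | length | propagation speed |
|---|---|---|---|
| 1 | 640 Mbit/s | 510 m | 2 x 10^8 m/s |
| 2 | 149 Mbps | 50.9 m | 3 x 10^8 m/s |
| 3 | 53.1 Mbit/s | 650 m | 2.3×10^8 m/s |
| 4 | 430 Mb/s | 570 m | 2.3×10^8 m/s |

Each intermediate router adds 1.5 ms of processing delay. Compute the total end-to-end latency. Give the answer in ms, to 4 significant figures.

5.450 ms

Transmission delays (L/R per hop): 0.05, 0.214765, 0.602637, 0.0744186 ms; sum = 0.94182 ms.
Propagation delays (d/s per hop): 0.00255, 0.000169667, 0.00282609, 0.00247826 ms; sum = 0.00802401 ms.
Processing at 3 router(s): 3 × 1.5 ms = 4.5 ms.
End-to-end = 5.450 ms.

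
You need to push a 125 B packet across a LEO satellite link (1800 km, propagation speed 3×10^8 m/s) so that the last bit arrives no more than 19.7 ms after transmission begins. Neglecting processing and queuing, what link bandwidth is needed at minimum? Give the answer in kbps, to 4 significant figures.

72.99 kbps

L = 1000 bits.
Propagation delay = 1800000 / 300000000 = 6 ms.
Transmission budget = 19.7 − 6 = 13.7 ms.
R ≥ L / t_tx = 1000 bits / 0.0137 s = 72.99 kbps.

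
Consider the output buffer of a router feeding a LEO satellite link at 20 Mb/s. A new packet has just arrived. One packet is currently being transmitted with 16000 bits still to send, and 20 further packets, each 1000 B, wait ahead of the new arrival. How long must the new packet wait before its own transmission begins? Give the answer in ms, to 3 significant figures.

Each queued packet: L/R = 8000/20000000 = 0.4 ms.
20 queued → 8 ms.
Plus remaining 16000 bits of current packet: 0.8 ms.
Queuing delay = 8.80 ms.

8.80 ms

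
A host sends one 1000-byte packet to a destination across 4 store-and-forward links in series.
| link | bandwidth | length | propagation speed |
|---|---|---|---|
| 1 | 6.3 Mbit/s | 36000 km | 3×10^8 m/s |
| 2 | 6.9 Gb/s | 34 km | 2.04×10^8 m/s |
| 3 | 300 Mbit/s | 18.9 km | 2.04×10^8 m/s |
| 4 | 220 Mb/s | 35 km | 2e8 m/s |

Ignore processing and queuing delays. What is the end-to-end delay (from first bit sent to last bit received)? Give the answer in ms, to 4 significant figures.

121.8 ms

L = 1000 × 8 = 8000 bits.
Transmission delays (L/R per hop): 1.26984, 0.00115942, 0.0266667, 0.0363636 ms; sum = 1.33403 ms.
Propagation delays (d/s per hop): 120, 0.166667, 0.0926471, 0.175 ms; sum = 120.434 ms.
End-to-end = 121.8 ms.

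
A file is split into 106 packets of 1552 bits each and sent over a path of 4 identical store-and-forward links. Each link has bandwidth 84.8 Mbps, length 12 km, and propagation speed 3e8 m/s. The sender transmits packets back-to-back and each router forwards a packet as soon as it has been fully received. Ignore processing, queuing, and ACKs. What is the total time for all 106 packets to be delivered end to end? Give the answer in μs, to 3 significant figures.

2150 μs

Per-hop transmission t_tx = L/R = 1552/84800000 = 18.3019 μs.
Per-hop propagation t_prop = 12000/300000000 = 40 μs.
Pipeline fill: first packet needs 4·t_tx to clear all hops; remaining 105 packets each add one t_tx.
Total = (4+106-1)·t_tx + 4·t_prop = 109·18.3019 + 4·40 = 2150 μs.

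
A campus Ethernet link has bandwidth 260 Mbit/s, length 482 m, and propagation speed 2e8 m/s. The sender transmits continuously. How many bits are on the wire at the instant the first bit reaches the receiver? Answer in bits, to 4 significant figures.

Propagation delay = 482 / 200000000 = 2.41e-06 s.
BDP = R × t_prop = 260000000 × 2.41e-06 = 626.6 bits.

626.6 bits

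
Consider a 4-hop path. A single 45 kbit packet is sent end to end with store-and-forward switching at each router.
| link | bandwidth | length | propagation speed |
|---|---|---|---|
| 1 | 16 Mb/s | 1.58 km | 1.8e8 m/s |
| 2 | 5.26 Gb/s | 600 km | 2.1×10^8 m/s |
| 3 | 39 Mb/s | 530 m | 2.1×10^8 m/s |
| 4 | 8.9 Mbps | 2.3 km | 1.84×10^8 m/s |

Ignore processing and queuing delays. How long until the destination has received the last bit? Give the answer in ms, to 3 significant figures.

L = 45000 bits.
Transmission delays (L/R per hop): 2.8125, 0.00855513, 1.15385, 5.05618 ms; sum = 9.03108 ms.
Propagation delays (d/s per hop): 0.00877778, 2.85714, 0.00252381, 0.0125 ms; sum = 2.88094 ms.
End-to-end = 11.9 ms.

11.9 ms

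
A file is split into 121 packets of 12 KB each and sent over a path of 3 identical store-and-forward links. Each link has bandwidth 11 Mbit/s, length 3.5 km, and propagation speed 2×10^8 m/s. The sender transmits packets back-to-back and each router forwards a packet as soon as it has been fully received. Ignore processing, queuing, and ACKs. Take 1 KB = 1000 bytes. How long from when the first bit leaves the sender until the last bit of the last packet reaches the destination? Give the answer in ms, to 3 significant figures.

1070 ms

Per-hop transmission t_tx = L/R = 96000/11000000 = 8.72727 ms.
Per-hop propagation t_prop = 3500/200000000 = 0.0175 ms.
Pipeline fill: first packet needs 3·t_tx to clear all hops; remaining 120 packets each add one t_tx.
Total = (3+121-1)·t_tx + 3·t_prop = 123·8.72727 + 3·0.0175 = 1070 ms.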